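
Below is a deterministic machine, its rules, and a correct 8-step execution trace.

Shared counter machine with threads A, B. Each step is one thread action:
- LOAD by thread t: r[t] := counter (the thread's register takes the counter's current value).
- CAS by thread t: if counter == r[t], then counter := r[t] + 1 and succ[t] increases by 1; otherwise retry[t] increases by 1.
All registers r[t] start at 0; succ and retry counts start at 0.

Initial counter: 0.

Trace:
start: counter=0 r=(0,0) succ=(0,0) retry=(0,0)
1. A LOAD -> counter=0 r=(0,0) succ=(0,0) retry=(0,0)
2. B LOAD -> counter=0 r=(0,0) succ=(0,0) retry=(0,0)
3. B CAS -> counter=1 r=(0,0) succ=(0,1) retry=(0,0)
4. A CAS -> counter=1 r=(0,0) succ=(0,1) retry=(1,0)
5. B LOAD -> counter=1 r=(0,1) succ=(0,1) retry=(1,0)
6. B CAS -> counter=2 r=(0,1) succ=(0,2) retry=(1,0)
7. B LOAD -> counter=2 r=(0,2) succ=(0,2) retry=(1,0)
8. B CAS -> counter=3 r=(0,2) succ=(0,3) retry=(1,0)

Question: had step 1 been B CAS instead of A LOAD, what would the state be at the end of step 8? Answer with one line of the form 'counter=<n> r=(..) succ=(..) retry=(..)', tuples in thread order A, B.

(re-executing from step 1 with the substitution; state before step 1: counter=0 r=(0,0) succ=(0,0) retry=(0,0))
1. B CAS -> counter=1 r=(0,0) succ=(0,1) retry=(0,0)
2. B LOAD -> counter=1 r=(0,1) succ=(0,1) retry=(0,0)
3. B CAS -> counter=2 r=(0,1) succ=(0,2) retry=(0,0)
4. A CAS -> counter=2 r=(0,1) succ=(0,2) retry=(1,0)
5. B LOAD -> counter=2 r=(0,2) succ=(0,2) retry=(1,0)
6. B CAS -> counter=3 r=(0,2) succ=(0,3) retry=(1,0)
7. B LOAD -> counter=3 r=(0,3) succ=(0,3) retry=(1,0)
8. B CAS -> counter=4 r=(0,3) succ=(0,4) retry=(1,0)

counter=4 r=(0,3) succ=(0,4) retry=(1,0)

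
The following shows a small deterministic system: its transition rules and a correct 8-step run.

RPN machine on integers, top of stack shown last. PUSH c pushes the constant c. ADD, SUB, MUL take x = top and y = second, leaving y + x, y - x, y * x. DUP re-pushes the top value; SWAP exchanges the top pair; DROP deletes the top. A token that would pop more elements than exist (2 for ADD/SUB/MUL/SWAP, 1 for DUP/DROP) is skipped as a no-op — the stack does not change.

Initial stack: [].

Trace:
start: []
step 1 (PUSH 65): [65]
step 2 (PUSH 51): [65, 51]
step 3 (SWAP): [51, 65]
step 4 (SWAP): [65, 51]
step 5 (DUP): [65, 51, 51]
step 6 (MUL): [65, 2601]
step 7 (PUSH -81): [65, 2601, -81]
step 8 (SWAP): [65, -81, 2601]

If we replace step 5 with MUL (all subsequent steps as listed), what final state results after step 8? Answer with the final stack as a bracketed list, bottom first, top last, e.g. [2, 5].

(re-executing from step 5 with the substitution; state before step 5: [65, 51])
step 5 (MUL): [3315]
step 6 (MUL): [3315]
step 7 (PUSH -81): [3315, -81]
step 8 (SWAP): [-81, 3315]

[-81, 3315]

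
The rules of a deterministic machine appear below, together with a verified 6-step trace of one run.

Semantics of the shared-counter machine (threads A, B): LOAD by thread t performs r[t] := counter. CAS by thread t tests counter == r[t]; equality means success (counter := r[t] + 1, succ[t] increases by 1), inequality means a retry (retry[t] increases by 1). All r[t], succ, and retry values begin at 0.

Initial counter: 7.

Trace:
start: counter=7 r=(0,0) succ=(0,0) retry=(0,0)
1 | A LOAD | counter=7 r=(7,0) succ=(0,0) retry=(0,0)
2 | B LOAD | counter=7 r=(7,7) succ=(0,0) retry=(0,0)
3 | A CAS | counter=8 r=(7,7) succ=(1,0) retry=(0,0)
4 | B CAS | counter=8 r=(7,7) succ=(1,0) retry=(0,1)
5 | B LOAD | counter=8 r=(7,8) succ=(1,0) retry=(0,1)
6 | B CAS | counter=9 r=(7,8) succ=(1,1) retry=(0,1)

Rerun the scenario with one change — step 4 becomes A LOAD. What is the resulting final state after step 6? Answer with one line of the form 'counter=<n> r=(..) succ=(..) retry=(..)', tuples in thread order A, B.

(re-executing from step 4 with the substitution; state before step 4: counter=8 r=(7,7) succ=(1,0) retry=(0,0))
4 | A LOAD | counter=8 r=(8,7) succ=(1,0) retry=(0,0)
5 | B LOAD | counter=8 r=(8,8) succ=(1,0) retry=(0,0)
6 | B CAS | counter=9 r=(8,8) succ=(1,1) retry=(0,0)

counter=9 r=(8,8) succ=(1,1) retry=(0,0)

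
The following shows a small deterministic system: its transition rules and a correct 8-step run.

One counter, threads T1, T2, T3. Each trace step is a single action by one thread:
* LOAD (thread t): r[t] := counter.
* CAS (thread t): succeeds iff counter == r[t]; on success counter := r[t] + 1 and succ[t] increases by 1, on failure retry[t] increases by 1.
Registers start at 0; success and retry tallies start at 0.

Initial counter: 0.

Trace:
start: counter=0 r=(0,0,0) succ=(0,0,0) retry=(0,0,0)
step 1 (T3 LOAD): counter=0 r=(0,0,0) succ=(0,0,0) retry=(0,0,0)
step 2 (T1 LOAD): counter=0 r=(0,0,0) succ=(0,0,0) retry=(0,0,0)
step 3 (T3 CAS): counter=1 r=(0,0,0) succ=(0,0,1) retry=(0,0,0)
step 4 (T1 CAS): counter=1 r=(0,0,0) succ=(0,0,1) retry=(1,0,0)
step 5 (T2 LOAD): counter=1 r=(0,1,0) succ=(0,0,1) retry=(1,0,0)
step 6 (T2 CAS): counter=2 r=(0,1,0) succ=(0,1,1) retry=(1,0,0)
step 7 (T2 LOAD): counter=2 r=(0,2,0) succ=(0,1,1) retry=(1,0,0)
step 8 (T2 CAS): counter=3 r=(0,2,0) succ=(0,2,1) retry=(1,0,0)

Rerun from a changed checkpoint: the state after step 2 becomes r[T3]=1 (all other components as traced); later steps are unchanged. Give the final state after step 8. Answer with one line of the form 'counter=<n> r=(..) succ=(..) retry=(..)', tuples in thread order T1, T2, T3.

counter=3 r=(0,2,1) succ=(1,2,0) retry=(0,0,1)

state after step 2 := counter=0 r=(0,0,1) succ=(0,0,0) retry=(0,0,0)
step 3 (T3 CAS): counter=0 r=(0,0,1) succ=(0,0,0) retry=(0,0,1)
step 4 (T1 CAS): counter=1 r=(0,0,1) succ=(1,0,0) retry=(0,0,1)
step 5 (T2 LOAD): counter=1 r=(0,1,1) succ=(1,0,0) retry=(0,0,1)
step 6 (T2 CAS): counter=2 r=(0,1,1) succ=(1,1,0) retry=(0,0,1)
step 7 (T2 LOAD): counter=2 r=(0,2,1) succ=(1,1,0) retry=(0,0,1)
step 8 (T2 CAS): counter=3 r=(0,2,1) succ=(1,2,0) retry=(0,0,1)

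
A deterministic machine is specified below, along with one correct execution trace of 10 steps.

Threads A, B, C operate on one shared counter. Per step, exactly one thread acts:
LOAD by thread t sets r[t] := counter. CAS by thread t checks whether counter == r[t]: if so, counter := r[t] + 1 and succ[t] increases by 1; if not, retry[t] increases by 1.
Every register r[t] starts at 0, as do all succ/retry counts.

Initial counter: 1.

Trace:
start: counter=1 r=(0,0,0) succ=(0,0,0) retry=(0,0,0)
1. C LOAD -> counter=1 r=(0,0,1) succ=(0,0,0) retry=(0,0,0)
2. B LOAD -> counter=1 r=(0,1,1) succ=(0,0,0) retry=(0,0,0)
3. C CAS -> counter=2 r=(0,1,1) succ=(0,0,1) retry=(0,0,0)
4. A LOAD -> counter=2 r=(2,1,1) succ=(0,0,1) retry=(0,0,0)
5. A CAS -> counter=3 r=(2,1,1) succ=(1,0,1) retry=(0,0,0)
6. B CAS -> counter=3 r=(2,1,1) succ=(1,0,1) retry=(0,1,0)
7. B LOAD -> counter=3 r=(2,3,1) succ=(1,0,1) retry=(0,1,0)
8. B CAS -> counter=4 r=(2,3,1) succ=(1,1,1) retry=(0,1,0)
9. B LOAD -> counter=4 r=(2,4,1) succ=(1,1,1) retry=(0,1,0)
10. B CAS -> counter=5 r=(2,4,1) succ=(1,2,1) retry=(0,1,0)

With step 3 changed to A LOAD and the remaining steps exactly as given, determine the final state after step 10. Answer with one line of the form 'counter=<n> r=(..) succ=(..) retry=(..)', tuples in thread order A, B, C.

counter=4 r=(1,3,1) succ=(1,2,0) retry=(0,1,0)

(re-executing from step 3 with the substitution; state before step 3: counter=1 r=(0,1,1) succ=(0,0,0) retry=(0,0,0))
3. A LOAD -> counter=1 r=(1,1,1) succ=(0,0,0) retry=(0,0,0)
4. A LOAD -> counter=1 r=(1,1,1) succ=(0,0,0) retry=(0,0,0)
5. A CAS -> counter=2 r=(1,1,1) succ=(1,0,0) retry=(0,0,0)
6. B CAS -> counter=2 r=(1,1,1) succ=(1,0,0) retry=(0,1,0)
7. B LOAD -> counter=2 r=(1,2,1) succ=(1,0,0) retry=(0,1,0)
8. B CAS -> counter=3 r=(1,2,1) succ=(1,1,0) retry=(0,1,0)
9. B LOAD -> counter=3 r=(1,3,1) succ=(1,1,0) retry=(0,1,0)
10. B CAS -> counter=4 r=(1,3,1) succ=(1,2,0) retry=(0,1,0)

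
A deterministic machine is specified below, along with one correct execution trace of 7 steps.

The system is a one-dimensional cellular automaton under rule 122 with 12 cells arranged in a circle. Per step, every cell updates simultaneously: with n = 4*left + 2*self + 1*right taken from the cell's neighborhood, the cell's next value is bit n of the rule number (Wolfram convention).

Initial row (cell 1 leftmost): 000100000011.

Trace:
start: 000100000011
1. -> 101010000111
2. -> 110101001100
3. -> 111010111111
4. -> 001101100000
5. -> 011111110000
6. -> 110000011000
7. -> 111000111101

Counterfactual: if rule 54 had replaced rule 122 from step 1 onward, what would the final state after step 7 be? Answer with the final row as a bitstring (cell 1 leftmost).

001000010100

(re-executing steps 1..7 under rule 54; state before step 1: 000100000011)
1. -> 101110000100
2. -> 110001001111
3. -> 001011110000
4. -> 011100001000
5. -> 100010011100
6. -> 110111100011
7. -> 001000010100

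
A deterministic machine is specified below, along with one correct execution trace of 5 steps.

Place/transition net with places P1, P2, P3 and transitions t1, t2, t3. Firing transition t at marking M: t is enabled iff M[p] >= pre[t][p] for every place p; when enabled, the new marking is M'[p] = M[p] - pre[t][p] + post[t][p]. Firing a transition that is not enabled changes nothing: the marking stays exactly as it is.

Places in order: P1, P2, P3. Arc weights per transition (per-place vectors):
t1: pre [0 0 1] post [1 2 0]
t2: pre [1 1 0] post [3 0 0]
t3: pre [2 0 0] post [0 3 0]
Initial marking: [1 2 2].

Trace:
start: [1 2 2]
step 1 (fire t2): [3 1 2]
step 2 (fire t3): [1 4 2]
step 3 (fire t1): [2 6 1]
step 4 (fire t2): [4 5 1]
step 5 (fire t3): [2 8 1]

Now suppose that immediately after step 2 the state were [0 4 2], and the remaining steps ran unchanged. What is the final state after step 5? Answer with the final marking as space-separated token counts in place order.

1 8 1

state after step 2 := [0 4 2]
step 3 (fire t1): [1 6 1]
step 4 (fire t2): [3 5 1]
step 5 (fire t3): [1 8 1]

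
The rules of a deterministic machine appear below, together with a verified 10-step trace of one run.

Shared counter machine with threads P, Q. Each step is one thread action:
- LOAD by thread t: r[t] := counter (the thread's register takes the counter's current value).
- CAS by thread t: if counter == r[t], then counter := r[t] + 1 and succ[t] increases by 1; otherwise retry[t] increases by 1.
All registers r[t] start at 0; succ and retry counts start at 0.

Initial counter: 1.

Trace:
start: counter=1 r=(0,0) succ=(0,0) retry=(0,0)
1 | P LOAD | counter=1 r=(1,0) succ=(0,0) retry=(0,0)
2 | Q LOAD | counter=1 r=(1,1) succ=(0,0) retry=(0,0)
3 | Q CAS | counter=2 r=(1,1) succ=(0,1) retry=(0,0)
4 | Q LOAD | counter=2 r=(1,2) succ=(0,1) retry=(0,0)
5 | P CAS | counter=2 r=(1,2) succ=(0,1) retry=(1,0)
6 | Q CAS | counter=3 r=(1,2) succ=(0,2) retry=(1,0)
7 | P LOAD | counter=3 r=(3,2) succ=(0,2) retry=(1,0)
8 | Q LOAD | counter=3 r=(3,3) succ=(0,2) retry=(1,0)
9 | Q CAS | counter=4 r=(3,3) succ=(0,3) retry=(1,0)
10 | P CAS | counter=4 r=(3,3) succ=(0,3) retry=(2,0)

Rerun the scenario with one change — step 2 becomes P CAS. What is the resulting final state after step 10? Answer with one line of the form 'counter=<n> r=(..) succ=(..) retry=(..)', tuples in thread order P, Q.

counter=4 r=(3,3) succ=(1,2) retry=(2,1)

(re-executing from step 2 with the substitution; state before step 2: counter=1 r=(1,0) succ=(0,0) retry=(0,0))
2 | P CAS | counter=2 r=(1,0) succ=(1,0) retry=(0,0)
3 | Q CAS | counter=2 r=(1,0) succ=(1,0) retry=(0,1)
4 | Q LOAD | counter=2 r=(1,2) succ=(1,0) retry=(0,1)
5 | P CAS | counter=2 r=(1,2) succ=(1,0) retry=(1,1)
6 | Q CAS | counter=3 r=(1,2) succ=(1,1) retry=(1,1)
7 | P LOAD | counter=3 r=(3,2) succ=(1,1) retry=(1,1)
8 | Q LOAD | counter=3 r=(3,3) succ=(1,1) retry=(1,1)
9 | Q CAS | counter=4 r=(3,3) succ=(1,2) retry=(1,1)
10 | P CAS | counter=4 r=(3,3) succ=(1,2) retry=(2,1)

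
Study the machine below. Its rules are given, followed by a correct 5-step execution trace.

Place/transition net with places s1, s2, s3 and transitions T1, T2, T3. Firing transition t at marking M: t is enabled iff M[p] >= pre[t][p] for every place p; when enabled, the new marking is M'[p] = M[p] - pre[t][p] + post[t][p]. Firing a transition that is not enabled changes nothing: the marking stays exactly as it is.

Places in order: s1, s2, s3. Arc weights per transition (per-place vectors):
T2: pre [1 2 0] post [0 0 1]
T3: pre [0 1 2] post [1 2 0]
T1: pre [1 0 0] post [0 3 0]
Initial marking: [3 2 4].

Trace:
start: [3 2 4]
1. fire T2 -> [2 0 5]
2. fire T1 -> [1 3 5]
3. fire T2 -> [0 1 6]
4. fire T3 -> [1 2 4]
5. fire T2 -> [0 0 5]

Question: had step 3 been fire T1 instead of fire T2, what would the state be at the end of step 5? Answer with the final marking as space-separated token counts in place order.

0 5 4

(re-executing from step 3 with the substitution; state before step 3: [1 3 5])
3. fire T1 -> [0 6 5]
4. fire T3 -> [1 7 3]
5. fire T2 -> [0 5 4]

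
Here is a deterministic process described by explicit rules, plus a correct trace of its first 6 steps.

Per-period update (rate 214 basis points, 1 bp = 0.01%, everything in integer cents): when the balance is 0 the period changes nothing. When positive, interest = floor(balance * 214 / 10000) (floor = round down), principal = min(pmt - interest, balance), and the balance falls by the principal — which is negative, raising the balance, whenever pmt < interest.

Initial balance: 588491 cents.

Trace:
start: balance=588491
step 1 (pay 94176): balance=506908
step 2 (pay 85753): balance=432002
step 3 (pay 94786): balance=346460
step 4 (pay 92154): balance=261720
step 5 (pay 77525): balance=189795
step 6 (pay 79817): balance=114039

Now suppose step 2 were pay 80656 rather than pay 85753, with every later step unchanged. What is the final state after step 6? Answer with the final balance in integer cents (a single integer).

(re-executing from step 2 with the substitution; state before step 2: balance=506908)
step 2 (pay 80656): balance=437099
step 3 (pay 94786): balance=351666
step 4 (pay 92154): balance=267037
step 5 (pay 77525): balance=195226
step 6 (pay 79817): balance=119586

119586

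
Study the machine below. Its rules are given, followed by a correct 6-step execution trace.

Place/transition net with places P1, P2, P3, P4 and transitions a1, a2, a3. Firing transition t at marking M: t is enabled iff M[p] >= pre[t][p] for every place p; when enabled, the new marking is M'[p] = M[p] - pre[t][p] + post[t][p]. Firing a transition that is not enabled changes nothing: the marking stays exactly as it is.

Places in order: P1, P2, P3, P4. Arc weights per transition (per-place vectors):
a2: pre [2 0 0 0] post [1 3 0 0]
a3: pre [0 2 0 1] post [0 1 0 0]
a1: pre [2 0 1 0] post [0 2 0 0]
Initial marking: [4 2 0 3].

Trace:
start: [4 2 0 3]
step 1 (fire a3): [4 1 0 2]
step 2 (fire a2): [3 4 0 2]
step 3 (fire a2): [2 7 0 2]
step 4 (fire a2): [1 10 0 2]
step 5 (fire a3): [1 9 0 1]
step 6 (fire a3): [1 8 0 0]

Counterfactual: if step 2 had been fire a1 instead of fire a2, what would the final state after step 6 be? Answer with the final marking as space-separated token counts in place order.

(re-executing from step 2 with the substitution; state before step 2: [4 1 0 2])
step 2 (fire a1): [4 1 0 2]
step 3 (fire a2): [3 4 0 2]
step 4 (fire a2): [2 7 0 2]
step 5 (fire a3): [2 6 0 1]
step 6 (fire a3): [2 5 0 0]

2 5 0 0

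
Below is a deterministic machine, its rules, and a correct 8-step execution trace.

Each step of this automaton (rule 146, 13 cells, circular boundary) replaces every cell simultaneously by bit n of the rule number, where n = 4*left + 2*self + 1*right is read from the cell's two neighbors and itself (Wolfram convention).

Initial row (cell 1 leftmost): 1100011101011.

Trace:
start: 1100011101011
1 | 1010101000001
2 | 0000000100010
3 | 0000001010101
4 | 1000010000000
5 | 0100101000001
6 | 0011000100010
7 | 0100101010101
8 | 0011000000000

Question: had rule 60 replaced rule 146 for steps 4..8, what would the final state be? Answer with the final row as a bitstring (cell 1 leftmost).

0111101111000

(re-executing steps 4..8 under rule 60; state before step 4: 0000001010101)
4 | 1000001111111
5 | 0100001000000
6 | 0110001100000
7 | 0101001010000
8 | 0111101111000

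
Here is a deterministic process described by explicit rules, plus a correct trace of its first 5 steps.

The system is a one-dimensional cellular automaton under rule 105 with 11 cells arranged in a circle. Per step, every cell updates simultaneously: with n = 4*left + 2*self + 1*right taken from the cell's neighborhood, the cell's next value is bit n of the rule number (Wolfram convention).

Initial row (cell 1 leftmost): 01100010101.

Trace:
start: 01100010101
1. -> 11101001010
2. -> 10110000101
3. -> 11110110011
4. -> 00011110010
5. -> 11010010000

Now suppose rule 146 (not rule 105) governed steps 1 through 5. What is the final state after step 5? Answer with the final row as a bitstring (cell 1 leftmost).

01000001011

(re-executing steps 1..5 under rule 146; state before step 1: 01100010101)
1. -> 00010100000
2. -> 00100010000
3. -> 01010101000
4. -> 10000000100
5. -> 01000001011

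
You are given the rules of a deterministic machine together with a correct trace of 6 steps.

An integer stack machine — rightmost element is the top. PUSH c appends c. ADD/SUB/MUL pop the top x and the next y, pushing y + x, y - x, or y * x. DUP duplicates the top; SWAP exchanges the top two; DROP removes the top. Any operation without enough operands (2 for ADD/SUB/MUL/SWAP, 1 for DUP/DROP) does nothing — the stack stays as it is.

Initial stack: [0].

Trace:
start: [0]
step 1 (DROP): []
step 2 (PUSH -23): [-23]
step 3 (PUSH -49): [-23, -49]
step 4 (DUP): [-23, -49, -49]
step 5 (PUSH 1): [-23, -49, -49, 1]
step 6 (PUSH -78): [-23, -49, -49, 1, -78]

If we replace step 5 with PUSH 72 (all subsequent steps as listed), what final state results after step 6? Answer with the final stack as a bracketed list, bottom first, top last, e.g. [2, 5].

[-23, -49, -49, 72, -78]

(re-executing from step 5 with the substitution; state before step 5: [-23, -49, -49])
step 5 (PUSH 72): [-23, -49, -49, 72]
step 6 (PUSH -78): [-23, -49, -49, 72, -78]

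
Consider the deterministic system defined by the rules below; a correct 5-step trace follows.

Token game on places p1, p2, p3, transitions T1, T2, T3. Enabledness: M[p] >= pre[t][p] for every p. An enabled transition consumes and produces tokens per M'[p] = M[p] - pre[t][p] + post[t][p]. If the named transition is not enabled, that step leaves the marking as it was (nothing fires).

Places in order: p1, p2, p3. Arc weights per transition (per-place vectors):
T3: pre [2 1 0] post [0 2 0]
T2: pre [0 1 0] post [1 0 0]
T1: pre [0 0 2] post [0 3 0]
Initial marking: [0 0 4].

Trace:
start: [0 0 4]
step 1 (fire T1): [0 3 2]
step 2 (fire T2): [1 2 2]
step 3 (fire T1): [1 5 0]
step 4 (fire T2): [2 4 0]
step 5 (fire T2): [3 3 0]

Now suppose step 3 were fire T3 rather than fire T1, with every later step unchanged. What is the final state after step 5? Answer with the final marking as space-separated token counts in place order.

3 0 2

(re-executing from step 3 with the substitution; state before step 3: [1 2 2])
step 3 (fire T3): [1 2 2]
step 4 (fire T2): [2 1 2]
step 5 (fire T2): [3 0 2]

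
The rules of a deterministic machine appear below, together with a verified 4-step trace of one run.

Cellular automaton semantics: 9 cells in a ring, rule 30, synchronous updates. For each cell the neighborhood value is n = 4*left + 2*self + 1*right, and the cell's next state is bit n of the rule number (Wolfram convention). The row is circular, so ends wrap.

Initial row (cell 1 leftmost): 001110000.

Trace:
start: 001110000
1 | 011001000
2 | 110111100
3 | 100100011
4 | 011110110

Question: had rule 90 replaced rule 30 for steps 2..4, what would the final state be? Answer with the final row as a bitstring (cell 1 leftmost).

(re-executing steps 2..4 under rule 90; state before step 2: 011001000)
2 | 111110100
3 | 100010011
4 | 110101110

110101110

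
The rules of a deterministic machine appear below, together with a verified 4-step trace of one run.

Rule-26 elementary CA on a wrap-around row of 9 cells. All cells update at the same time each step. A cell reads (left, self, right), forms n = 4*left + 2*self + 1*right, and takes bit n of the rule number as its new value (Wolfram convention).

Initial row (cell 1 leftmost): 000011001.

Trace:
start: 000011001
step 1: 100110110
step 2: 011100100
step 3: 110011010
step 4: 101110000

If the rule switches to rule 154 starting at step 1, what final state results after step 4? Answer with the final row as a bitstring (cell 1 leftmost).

(re-executing steps 1..4 under rule 154; state before step 1: 000011001)
step 1: 100110110
step 2: 011100100
step 3: 111011010
step 4: 110010000

110010000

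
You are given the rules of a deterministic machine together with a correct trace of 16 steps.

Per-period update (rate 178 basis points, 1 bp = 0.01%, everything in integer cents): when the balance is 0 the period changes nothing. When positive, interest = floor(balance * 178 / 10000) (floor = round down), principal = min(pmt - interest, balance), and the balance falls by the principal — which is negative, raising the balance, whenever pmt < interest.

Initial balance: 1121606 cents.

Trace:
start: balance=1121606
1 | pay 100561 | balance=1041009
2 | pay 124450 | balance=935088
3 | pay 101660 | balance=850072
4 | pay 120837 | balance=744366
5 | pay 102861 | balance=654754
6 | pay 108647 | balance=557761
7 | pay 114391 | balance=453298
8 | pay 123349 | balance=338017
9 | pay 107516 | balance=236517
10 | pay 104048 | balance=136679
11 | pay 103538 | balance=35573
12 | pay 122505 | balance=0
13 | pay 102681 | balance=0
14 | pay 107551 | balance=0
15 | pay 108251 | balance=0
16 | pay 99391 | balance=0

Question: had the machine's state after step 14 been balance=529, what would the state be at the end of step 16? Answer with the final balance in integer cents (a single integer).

0

state after step 14 := balance=529
15 | pay 108251 | balance=0
16 | pay 99391 | balance=0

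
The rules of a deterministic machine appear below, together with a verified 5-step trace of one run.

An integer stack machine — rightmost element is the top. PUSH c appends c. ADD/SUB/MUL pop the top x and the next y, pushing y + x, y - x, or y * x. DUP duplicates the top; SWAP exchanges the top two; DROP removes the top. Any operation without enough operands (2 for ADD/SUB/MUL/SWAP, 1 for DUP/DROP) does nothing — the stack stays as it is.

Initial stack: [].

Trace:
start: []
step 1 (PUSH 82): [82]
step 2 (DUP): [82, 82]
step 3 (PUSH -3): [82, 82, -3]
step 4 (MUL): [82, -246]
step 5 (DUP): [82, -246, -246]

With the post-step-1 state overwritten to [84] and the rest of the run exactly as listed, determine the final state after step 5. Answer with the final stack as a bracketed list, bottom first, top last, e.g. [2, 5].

state after step 1 := [84]
step 2 (DUP): [84, 84]
step 3 (PUSH -3): [84, 84, -3]
step 4 (MUL): [84, -252]
step 5 (DUP): [84, -252, -252]

[84, -252, -252]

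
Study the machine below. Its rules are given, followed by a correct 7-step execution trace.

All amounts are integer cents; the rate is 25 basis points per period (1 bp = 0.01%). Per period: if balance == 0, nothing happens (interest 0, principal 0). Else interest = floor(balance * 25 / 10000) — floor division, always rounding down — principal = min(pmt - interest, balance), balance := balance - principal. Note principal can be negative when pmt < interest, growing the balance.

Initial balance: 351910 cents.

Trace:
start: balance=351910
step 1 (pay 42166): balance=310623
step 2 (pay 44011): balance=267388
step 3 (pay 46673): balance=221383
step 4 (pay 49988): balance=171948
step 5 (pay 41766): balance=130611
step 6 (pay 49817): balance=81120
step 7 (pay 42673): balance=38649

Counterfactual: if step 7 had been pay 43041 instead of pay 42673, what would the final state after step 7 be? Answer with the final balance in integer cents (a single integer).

(re-executing from step 7 with the substitution; state before step 7: balance=81120)
step 7 (pay 43041): balance=38281

38281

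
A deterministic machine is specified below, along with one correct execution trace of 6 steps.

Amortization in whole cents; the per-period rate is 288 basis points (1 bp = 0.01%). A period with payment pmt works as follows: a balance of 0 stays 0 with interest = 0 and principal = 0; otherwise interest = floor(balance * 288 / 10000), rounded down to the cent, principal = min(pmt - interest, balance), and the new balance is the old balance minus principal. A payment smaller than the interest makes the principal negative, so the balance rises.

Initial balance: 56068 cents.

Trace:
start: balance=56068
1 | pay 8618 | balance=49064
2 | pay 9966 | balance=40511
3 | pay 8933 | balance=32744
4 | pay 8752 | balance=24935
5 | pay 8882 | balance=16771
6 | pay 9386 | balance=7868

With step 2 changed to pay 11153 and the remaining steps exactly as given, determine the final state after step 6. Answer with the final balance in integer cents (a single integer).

6536

(re-executing from step 2 with the substitution; state before step 2: balance=49064)
2 | pay 11153 | balance=39324
3 | pay 8933 | balance=31523
4 | pay 8752 | balance=23678
5 | pay 8882 | balance=15477
6 | pay 9386 | balance=6536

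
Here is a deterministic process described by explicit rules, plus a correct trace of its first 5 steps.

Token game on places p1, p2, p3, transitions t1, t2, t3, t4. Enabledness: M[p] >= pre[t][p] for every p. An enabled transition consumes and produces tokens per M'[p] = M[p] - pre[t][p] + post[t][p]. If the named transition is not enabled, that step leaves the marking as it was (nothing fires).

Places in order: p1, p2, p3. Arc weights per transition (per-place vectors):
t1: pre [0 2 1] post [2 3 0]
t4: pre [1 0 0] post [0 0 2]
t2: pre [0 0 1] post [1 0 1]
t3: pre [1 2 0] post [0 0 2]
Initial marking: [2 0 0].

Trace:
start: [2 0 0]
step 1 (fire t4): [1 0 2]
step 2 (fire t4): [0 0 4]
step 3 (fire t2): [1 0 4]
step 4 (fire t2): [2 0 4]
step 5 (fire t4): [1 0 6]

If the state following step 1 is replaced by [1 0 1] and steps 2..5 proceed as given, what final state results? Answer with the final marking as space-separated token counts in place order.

state after step 1 := [1 0 1]
step 2 (fire t4): [0 0 3]
step 3 (fire t2): [1 0 3]
step 4 (fire t2): [2 0 3]
step 5 (fire t4): [1 0 5]

1 0 5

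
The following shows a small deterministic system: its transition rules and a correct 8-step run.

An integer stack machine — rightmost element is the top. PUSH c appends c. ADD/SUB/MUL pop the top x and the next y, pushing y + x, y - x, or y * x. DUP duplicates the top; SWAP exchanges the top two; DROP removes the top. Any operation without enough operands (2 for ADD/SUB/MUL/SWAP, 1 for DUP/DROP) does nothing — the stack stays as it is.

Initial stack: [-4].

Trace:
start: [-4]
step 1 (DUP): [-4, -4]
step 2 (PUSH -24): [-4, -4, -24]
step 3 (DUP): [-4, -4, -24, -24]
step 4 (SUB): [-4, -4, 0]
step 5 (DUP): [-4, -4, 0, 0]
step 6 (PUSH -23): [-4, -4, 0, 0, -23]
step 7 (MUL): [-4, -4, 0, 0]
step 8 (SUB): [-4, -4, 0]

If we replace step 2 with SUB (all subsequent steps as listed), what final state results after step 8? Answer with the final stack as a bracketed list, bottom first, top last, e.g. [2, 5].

[0]

(re-executing from step 2 with the substitution; state before step 2: [-4, -4])
step 2 (SUB): [0]
step 3 (DUP): [0, 0]
step 4 (SUB): [0]
step 5 (DUP): [0, 0]
step 6 (PUSH -23): [0, 0, -23]
step 7 (MUL): [0, 0]
step 8 (SUB): [0]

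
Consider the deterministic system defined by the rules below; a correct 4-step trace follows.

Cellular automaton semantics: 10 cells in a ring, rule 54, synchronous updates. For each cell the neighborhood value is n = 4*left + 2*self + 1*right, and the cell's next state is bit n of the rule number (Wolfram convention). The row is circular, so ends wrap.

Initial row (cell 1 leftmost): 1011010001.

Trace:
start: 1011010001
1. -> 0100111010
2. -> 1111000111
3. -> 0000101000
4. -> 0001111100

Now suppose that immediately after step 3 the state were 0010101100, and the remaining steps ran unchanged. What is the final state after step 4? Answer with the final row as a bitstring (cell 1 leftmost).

0111110010

state after step 3 := 0010101100
4. -> 0111110010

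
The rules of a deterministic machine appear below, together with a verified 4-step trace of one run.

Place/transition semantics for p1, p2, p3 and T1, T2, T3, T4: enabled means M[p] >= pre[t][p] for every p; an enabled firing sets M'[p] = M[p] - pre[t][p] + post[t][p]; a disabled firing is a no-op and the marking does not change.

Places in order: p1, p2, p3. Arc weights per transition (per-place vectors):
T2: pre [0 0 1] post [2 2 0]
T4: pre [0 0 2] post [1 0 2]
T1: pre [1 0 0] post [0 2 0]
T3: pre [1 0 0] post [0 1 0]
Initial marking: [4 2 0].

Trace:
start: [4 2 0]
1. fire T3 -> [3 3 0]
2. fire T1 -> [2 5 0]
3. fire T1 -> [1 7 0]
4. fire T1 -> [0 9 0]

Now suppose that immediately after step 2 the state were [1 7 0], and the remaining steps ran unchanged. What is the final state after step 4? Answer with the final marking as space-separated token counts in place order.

0 9 0

state after step 2 := [1 7 0]
3. fire T1 -> [0 9 0]
4. fire T1 -> [0 9 0]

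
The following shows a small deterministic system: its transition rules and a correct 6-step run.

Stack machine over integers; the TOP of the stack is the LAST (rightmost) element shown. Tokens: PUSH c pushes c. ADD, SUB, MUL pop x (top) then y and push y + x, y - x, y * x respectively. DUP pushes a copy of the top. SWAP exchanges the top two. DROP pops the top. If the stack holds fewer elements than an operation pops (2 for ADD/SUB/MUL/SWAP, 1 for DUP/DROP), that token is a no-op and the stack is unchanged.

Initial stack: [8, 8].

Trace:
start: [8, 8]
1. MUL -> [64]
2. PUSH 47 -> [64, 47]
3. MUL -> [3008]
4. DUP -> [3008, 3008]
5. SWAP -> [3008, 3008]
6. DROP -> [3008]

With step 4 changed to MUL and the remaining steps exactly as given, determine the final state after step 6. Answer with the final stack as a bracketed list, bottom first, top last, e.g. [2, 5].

[]

(re-executing from step 4 with the substitution; state before step 4: [3008])
4. MUL -> [3008]
5. SWAP -> [3008]
6. DROP -> []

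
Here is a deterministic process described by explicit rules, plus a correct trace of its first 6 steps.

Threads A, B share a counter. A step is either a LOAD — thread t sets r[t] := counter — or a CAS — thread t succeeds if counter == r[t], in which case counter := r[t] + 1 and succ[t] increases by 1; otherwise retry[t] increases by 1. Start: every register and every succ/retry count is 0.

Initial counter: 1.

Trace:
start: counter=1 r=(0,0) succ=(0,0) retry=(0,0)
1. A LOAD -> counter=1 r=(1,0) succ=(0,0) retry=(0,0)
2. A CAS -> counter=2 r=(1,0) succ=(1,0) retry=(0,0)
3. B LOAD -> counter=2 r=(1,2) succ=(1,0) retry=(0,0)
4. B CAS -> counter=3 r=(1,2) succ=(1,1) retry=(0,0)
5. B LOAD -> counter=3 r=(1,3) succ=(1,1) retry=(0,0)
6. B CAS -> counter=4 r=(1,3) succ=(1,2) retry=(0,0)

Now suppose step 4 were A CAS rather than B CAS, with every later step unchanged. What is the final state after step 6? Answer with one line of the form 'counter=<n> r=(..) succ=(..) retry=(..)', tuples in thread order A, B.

counter=3 r=(1,2) succ=(1,1) retry=(1,0)

(re-executing from step 4 with the substitution; state before step 4: counter=2 r=(1,2) succ=(1,0) retry=(0,0))
4. A CAS -> counter=2 r=(1,2) succ=(1,0) retry=(1,0)
5. B LOAD -> counter=2 r=(1,2) succ=(1,0) retry=(1,0)
6. B CAS -> counter=3 r=(1,2) succ=(1,1) retry=(1,0)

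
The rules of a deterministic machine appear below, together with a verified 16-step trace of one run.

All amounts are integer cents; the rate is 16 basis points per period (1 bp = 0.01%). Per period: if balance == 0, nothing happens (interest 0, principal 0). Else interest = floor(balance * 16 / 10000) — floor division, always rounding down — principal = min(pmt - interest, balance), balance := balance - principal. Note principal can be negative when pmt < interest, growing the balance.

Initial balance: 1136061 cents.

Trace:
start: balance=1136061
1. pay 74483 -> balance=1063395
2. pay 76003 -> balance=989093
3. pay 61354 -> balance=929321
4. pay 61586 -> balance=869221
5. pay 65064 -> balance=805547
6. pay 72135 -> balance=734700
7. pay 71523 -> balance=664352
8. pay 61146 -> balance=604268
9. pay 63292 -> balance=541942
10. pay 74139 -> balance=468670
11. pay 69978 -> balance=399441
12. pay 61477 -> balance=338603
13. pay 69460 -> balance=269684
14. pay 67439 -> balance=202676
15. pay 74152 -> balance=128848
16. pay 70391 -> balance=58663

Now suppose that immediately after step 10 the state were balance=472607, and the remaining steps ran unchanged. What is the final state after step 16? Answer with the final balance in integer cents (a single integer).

state after step 10 := balance=472607
11. pay 69978 -> balance=403385
12. pay 61477 -> balance=342553
13. pay 69460 -> balance=273641
14. pay 67439 -> balance=206639
15. pay 74152 -> balance=132817
16. pay 70391 -> balance=62638

62638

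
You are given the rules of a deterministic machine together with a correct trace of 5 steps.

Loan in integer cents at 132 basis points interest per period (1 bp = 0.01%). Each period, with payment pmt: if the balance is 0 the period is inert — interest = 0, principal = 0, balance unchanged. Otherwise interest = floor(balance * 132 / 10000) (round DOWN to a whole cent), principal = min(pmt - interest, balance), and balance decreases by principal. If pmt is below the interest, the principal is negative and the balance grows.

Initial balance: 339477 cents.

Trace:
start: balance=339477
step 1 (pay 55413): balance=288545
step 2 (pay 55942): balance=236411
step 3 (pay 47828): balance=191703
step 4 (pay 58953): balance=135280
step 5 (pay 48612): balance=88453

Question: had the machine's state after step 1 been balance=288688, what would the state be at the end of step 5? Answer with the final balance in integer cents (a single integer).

state after step 1 := balance=288688
step 2 (pay 55942): balance=236556
step 3 (pay 47828): balance=191850
step 4 (pay 58953): balance=135429
step 5 (pay 48612): balance=88604

88604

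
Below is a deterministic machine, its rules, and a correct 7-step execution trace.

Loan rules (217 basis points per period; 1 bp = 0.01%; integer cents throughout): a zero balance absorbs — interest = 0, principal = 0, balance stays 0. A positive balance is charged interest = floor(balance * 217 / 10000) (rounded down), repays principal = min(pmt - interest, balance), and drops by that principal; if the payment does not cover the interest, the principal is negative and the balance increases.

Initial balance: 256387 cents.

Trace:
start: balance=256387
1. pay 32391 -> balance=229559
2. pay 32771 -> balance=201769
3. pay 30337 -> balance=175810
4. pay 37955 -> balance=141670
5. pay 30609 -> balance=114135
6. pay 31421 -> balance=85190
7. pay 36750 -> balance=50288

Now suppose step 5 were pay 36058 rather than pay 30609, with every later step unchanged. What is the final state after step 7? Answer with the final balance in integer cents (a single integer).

44600

(re-executing from step 5 with the substitution; state before step 5: balance=141670)
5. pay 36058 -> balance=108686
6. pay 31421 -> balance=79623
7. pay 36750 -> balance=44600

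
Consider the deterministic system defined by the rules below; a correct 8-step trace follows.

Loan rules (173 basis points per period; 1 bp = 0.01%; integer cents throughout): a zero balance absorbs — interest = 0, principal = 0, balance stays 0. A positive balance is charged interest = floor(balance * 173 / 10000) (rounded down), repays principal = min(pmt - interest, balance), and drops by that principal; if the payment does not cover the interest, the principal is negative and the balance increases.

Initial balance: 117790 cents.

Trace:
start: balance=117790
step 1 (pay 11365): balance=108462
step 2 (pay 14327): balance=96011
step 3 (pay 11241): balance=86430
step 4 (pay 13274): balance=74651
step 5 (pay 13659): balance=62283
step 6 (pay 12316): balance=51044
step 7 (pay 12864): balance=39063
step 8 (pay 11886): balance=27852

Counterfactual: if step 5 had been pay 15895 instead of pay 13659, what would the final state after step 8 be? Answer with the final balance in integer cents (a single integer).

25497

(re-executing from step 5 with the substitution; state before step 5: balance=74651)
step 5 (pay 15895): balance=60047
step 6 (pay 12316): balance=48769
step 7 (pay 12864): balance=36748
step 8 (pay 11886): balance=25497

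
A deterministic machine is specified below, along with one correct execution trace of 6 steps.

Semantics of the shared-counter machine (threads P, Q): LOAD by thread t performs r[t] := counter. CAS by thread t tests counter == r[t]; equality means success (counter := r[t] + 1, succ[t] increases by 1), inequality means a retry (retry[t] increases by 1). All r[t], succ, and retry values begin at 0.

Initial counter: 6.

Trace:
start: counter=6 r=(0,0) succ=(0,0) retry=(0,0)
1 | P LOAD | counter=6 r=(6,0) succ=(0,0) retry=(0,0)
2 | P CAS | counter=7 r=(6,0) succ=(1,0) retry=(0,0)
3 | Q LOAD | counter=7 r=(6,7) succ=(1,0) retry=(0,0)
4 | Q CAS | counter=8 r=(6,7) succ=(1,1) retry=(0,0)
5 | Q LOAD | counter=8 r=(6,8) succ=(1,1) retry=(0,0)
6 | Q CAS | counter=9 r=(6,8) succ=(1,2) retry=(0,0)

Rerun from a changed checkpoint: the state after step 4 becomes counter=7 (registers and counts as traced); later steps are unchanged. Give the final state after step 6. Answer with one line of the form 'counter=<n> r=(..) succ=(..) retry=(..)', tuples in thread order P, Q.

state after step 4 := counter=7 r=(6,7) succ=(1,1) retry=(0,0)
5 | Q LOAD | counter=7 r=(6,7) succ=(1,1) retry=(0,0)
6 | Q CAS | counter=8 r=(6,7) succ=(1,2) retry=(0,0)

counter=8 r=(6,7) succ=(1,2) retry=(0,0)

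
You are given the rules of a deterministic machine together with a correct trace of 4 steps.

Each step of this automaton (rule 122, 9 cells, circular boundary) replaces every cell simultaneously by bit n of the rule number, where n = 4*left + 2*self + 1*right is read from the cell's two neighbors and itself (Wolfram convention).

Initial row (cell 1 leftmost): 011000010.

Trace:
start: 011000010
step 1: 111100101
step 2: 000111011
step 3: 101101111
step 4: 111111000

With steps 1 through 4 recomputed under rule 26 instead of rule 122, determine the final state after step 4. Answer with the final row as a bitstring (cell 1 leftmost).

011100100

(re-executing steps 1..4 under rule 26; state before step 1: 011000010)
step 1: 110100101
step 2: 000011001
step 3: 100110110
step 4: 011100100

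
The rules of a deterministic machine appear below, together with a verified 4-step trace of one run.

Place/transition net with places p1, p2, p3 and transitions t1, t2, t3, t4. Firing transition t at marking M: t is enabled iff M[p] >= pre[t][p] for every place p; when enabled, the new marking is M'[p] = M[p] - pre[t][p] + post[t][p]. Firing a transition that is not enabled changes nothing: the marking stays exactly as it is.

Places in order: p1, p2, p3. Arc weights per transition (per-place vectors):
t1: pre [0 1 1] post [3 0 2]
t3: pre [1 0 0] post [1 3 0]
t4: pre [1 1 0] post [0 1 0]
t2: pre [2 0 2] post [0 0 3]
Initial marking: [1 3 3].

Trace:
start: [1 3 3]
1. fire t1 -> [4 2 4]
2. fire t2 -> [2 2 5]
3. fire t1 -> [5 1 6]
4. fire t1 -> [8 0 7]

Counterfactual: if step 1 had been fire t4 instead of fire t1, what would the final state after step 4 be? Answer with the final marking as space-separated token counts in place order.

6 1 5

(re-executing from step 1 with the substitution; state before step 1: [1 3 3])
1. fire t4 -> [0 3 3]
2. fire t2 -> [0 3 3]
3. fire t1 -> [3 2 4]
4. fire t1 -> [6 1 5]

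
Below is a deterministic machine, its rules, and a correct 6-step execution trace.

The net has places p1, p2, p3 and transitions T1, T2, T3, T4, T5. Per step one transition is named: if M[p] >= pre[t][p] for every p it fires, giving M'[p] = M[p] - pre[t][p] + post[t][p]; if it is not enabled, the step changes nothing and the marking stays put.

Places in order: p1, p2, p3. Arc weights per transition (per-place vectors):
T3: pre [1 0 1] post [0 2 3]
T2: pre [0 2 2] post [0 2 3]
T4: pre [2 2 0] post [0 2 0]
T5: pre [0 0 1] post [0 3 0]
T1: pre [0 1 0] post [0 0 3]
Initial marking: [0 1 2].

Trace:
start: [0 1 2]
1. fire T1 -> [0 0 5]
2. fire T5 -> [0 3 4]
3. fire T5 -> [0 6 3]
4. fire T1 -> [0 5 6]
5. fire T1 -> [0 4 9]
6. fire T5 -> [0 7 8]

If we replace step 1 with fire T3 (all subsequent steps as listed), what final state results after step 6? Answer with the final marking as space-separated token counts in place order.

0 8 5

(re-executing from step 1 with the substitution; state before step 1: [0 1 2])
1. fire T3 -> [0 1 2]
2. fire T5 -> [0 4 1]
3. fire T5 -> [0 7 0]
4. fire T1 -> [0 6 3]
5. fire T1 -> [0 5 6]
6. fire T5 -> [0 8 5]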